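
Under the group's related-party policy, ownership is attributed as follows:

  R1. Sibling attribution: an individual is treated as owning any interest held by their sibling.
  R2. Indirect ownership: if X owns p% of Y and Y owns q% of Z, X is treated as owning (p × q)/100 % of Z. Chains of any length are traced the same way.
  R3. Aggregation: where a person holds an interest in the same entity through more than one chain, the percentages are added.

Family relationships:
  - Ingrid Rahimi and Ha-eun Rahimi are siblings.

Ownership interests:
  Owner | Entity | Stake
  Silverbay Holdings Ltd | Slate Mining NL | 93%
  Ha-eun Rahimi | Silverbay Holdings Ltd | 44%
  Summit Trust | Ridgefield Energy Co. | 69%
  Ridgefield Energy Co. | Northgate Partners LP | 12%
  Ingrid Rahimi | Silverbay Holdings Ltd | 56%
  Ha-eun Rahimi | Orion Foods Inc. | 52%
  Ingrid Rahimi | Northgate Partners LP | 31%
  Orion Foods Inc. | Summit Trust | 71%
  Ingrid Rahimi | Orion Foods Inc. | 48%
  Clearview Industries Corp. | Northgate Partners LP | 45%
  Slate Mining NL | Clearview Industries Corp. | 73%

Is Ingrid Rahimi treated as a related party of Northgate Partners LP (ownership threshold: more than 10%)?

By sibling attribution (R1), Ingrid Rahimi is treated as also owning Ha-eun Rahimi's interest in Orion Foods Inc, giving 48% + 52% = 100%.
By sibling attribution (R1), Ingrid Rahimi is treated as also owning Ha-eun Rahimi's interest in Silverbay Holdings Ltd, giving 56% + 44% = 100%.
Chain via Orion Foods Inc. → Summit Trust → Ridgefield Energy Co. (R2): 100% × 71% × 69% × 12% = 5.8788% of Northgate Partners LP.
Chain via Silverbay Holdings Ltd → Slate Mining NL → Clearview Industries Corp. (R2): 100% × 93% × 73% × 45% = 30.5505% of Northgate Partners LP.
Direct interest in Northgate Partners LP: 31%.
Aggregating (R3): 5.8788% + 30.5505% + 31% = 67.4293%.
67.4293% exceeds the 10% threshold, so Ingrid is a related party to Northgate Partners LP.

Yes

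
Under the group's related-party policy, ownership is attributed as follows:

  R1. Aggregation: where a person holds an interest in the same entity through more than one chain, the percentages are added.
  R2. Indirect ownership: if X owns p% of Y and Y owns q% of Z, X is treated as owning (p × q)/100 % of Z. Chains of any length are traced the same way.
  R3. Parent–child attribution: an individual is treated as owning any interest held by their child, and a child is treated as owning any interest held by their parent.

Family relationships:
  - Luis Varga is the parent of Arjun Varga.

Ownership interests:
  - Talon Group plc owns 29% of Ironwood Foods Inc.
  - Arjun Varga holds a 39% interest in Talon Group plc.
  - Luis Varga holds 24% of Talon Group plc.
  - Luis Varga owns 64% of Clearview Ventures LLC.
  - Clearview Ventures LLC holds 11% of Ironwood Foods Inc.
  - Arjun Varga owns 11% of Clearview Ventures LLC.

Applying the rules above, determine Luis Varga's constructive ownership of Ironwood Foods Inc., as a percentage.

26.52%

By parent–child attribution (R3), Luis Varga is treated as also owning Arjun Varga's interest in Clearview Ventures LLC, giving 64% + 11% = 75%.
By parent–child attribution (R3), Luis Varga is treated as also owning Arjun Varga's interest in Talon Group plc, giving 24% + 39% = 63%.
Chain via Clearview Ventures LLC (R2): 75% × 11% = 8.25% of Ironwood Foods Inc.
Chain via Talon Group plc (R2): 63% × 29% = 18.27% of Ironwood Foods Inc.
Aggregating (R1): 8.25% + 18.27% = 26.52%.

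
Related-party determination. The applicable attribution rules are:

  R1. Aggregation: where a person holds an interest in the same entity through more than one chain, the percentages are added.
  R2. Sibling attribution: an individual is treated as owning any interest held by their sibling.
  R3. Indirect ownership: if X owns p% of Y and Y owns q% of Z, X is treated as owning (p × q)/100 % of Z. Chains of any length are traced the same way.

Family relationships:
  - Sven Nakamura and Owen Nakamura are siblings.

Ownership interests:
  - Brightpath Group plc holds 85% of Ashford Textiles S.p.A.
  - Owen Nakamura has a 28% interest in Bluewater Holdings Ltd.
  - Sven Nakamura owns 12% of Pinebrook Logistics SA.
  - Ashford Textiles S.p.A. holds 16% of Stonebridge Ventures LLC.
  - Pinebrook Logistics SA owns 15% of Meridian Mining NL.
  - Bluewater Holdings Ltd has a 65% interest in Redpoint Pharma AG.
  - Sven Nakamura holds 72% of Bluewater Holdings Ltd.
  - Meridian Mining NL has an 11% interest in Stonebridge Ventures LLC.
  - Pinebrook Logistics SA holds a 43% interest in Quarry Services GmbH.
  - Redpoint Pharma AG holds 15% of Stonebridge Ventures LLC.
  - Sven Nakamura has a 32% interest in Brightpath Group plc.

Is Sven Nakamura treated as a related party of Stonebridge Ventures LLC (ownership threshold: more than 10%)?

Yes

By sibling attribution (R2), Sven Nakamura is treated as also owning Owen Nakamura's interest in Bluewater Holdings Ltd, giving 72% + 28% = 100%.
Chain via Bluewater Holdings Ltd → Redpoint Pharma AG (R3): 100% × 65% × 15% = 9.75% of Stonebridge Ventures LLC.
Chain via Pinebrook Logistics SA → Meridian Mining NL (R3): 12% × 15% × 11% = 0.198% of Stonebridge Ventures LLC.
Chain via Brightpath Group plc → Ashford Textiles S.p.A. (R3): 32% × 85% × 16% = 4.352% of Stonebridge Ventures LLC.
Aggregating (R1): 9.75% + 0.198% + 4.352% = 14.3%.
14.3% exceeds the 10% threshold, so Sven is a related party to Stonebridge Ventures LLC.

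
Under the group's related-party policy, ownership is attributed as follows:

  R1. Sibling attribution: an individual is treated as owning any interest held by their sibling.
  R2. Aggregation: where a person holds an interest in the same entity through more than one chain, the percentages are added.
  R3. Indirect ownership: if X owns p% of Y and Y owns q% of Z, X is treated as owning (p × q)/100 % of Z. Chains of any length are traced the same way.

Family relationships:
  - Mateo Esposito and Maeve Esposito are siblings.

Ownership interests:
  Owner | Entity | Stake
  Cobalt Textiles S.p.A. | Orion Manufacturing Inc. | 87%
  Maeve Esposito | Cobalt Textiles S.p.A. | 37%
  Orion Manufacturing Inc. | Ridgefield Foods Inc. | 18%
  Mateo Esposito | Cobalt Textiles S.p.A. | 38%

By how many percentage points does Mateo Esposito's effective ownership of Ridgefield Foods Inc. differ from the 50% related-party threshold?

By sibling attribution (R1), Mateo Esposito is treated as also owning Maeve Esposito's interest in Cobalt Textiles S.p.A, giving 38% + 37% = 75%.
Chain via Cobalt Textiles S.p.A. → Orion Manufacturing Inc. (R3): 75% × 87% × 18% = 11.745% of Ridgefield Foods Inc.
11.745% falls short of the 50% threshold by 38.255 percentage points.

38.255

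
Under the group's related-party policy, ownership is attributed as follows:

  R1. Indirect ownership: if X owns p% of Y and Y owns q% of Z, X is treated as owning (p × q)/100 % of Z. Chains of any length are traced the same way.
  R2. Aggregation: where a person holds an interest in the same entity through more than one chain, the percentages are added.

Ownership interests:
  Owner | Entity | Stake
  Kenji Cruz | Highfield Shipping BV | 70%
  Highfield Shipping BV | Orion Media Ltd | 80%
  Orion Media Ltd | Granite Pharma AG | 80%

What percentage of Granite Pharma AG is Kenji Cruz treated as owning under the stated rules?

Chain via Highfield Shipping BV → Orion Media Ltd (R1): 70% × 80% × 80% = 44.8% of Granite Pharma AG.

44.8%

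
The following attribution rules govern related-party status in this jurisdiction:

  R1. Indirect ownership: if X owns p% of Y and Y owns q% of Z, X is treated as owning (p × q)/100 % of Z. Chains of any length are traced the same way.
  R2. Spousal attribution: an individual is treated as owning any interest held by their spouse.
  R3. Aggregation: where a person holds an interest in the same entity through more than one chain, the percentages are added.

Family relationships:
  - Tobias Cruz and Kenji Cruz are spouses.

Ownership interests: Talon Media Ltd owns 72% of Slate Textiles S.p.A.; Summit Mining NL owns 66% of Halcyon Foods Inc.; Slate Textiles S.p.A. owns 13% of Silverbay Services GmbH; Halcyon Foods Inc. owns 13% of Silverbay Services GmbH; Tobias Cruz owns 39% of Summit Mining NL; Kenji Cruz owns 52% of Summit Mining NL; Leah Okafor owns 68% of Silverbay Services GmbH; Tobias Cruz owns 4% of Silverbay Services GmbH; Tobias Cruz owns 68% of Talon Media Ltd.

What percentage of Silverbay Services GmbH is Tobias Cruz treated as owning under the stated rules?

By spousal attribution (R2), Tobias Cruz is treated as also owning Kenji Cruz's interest in Summit Mining NL, giving 39% + 52% = 91%.
Chain via Summit Mining NL → Halcyon Foods Inc. (R1): 91% × 66% × 13% = 7.8078% of Silverbay Services GmbH.
Chain via Talon Media Ltd → Slate Textiles S.p.A. (R1): 68% × 72% × 13% = 6.3648% of Silverbay Services GmbH.
Direct interest in Silverbay Services GmbH: 4%.
Aggregating (R3): 7.8078% + 6.3648% + 4% = 18.1726%.

18.1726%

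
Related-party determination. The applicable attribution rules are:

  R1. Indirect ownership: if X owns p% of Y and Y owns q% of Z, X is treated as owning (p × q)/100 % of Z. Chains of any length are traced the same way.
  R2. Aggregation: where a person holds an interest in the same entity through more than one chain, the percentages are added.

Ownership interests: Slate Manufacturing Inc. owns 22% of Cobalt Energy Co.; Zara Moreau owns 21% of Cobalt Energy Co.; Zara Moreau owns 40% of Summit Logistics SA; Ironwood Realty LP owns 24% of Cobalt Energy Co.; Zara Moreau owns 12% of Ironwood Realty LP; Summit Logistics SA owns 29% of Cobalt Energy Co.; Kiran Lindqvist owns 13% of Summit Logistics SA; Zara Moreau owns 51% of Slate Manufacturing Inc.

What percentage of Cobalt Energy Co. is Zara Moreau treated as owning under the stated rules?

Chain via Ironwood Realty LP (R1): 12% × 24% = 2.88% of Cobalt Energy Co.
Chain via Slate Manufacturing Inc. (R1): 51% × 22% = 11.22% of Cobalt Energy Co.
Chain via Summit Logistics SA (R1): 40% × 29% = 11.6% of Cobalt Energy Co.
Direct interest in Cobalt Energy Co: 21%.
Aggregating (R2): 2.88% + 11.22% + 11.6% + 21% = 46.7%.

46.7%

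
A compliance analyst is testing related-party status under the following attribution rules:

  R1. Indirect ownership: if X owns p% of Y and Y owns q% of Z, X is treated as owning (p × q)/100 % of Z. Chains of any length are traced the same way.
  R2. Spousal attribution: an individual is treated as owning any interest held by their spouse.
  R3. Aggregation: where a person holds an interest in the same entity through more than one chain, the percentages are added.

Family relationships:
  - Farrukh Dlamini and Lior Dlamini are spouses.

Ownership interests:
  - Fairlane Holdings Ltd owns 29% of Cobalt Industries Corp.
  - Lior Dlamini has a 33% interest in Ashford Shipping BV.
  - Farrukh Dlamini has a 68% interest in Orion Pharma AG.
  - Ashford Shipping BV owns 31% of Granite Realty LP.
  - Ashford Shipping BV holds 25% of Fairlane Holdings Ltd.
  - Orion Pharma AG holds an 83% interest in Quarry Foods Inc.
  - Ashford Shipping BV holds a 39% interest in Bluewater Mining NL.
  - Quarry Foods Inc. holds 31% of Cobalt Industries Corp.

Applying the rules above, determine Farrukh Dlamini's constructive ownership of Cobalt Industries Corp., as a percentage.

19.8889%

By spousal attribution (R2), Farrukh Dlamini is treated as owning Lior Dlamini's 33% interest in Ashford Shipping BV.
Chain via Orion Pharma AG → Quarry Foods Inc. (R1): 68% × 83% × 31% = 17.4964% of Cobalt Industries Corp.
Chain via Ashford Shipping BV → Fairlane Holdings Ltd (R1): 33% × 25% × 29% = 2.3925% of Cobalt Industries Corp.
Aggregating (R3): 17.4964% + 2.3925% = 19.8889%.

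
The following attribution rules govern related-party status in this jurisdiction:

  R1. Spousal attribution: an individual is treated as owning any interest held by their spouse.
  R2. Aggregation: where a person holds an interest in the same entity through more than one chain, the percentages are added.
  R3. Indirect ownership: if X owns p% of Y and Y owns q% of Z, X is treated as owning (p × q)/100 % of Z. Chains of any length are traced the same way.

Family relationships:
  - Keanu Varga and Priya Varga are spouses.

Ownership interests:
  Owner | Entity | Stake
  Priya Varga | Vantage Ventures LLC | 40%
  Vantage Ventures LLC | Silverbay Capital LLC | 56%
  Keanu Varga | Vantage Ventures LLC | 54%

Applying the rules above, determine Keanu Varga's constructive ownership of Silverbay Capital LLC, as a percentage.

By spousal attribution (R1), Keanu Varga is treated as also owning Priya Varga's interest in Vantage Ventures LLC, giving 54% + 40% = 94%.
Chain via Vantage Ventures LLC (R3): 94% × 56% = 52.64% of Silverbay Capital LLC.

52.64%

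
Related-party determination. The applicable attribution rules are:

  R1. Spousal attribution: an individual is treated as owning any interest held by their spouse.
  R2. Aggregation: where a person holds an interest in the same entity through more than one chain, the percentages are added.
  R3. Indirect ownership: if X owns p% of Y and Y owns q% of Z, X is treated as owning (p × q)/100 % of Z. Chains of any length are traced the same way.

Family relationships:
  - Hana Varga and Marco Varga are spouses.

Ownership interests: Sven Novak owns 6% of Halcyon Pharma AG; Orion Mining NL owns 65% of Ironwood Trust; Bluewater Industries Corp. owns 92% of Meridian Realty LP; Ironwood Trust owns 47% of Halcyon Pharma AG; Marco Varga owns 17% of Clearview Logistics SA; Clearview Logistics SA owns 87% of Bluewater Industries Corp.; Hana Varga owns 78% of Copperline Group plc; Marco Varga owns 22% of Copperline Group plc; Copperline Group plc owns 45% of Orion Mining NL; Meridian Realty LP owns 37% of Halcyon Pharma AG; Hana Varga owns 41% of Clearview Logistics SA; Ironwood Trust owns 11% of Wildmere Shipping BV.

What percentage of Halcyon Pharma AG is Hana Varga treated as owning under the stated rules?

30.924084%

By spousal attribution (R1), Hana Varga is treated as also owning Marco Varga's interest in Clearview Logistics SA, giving 41% + 17% = 58%.
By spousal attribution (R1), Hana Varga is treated as also owning Marco Varga's interest in Copperline Group plc, giving 78% + 22% = 100%.
Chain via Clearview Logistics SA → Bluewater Industries Corp. → Meridian Realty LP (R3): 58% × 87% × 92% × 37% = 17.176584% of Halcyon Pharma AG.
Chain via Copperline Group plc → Orion Mining NL → Ironwood Trust (R3): 100% × 45% × 65% × 47% = 13.7475% of Halcyon Pharma AG.
Aggregating (R2): 17.176584% + 13.7475% = 30.924084%.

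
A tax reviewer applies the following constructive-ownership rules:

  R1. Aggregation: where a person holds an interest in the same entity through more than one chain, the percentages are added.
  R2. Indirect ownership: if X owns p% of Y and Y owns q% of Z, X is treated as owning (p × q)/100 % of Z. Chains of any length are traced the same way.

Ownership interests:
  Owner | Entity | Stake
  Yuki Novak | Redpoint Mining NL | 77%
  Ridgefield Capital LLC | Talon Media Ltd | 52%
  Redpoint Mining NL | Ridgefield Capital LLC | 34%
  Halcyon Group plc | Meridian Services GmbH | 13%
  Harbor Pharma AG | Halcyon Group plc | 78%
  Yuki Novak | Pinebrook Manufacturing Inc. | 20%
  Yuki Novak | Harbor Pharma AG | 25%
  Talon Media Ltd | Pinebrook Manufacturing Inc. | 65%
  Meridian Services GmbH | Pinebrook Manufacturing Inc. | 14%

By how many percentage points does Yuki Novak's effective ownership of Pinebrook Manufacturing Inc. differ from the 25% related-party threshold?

4.20374

Chain via Harbor Pharma AG → Halcyon Group plc → Meridian Services GmbH (R2): 25% × 78% × 13% × 14% = 0.3549% of Pinebrook Manufacturing Inc.
Chain via Redpoint Mining NL → Ridgefield Capital LLC → Talon Media Ltd (R2): 77% × 34% × 52% × 65% = 8.84884% of Pinebrook Manufacturing Inc.
Direct interest in Pinebrook Manufacturing Inc: 20%.
Aggregating (R1): 0.3549% + 8.84884% + 20% = 29.20374%.
29.20374% exceeds the 25% threshold by 4.20374 percentage points.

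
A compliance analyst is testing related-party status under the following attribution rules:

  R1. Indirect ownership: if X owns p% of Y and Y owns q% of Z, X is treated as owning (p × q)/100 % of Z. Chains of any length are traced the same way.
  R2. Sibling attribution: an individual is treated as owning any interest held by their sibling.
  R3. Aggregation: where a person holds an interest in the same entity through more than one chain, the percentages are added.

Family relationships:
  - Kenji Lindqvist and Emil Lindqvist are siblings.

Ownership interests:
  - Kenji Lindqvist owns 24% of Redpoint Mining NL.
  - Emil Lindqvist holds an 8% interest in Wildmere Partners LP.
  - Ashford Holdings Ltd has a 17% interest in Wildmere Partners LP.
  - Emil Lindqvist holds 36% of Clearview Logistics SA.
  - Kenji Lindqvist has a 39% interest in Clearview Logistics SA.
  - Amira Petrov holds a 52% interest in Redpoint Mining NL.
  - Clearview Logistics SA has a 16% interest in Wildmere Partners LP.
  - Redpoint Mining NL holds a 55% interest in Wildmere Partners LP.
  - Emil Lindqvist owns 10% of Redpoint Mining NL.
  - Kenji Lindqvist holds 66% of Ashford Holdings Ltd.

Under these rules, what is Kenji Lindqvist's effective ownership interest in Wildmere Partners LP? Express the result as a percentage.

By sibling attribution (R2), Kenji Lindqvist is treated as also owning Emil Lindqvist's interest in Redpoint Mining NL, giving 24% + 10% = 34%.
By sibling attribution (R2), Kenji Lindqvist is treated as also owning Emil Lindqvist's interest in Clearview Logistics SA, giving 39% + 36% = 75%.
By sibling attribution (R2), Kenji Lindqvist is treated as owning Emil Lindqvist's 8% interest in Wildmere Partners LP.
Chain via Redpoint Mining NL (R1): 34% × 55% = 18.7% of Wildmere Partners LP.
Chain via Ashford Holdings Ltd (R1): 66% × 17% = 11.22% of Wildmere Partners LP.
Chain via Clearview Logistics SA (R1): 75% × 16% = 12% of Wildmere Partners LP.
Direct interest in Wildmere Partners LP: 8%.
Aggregating (R3): 18.7% + 11.22% + 12% + 8% = 49.92%.

49.92%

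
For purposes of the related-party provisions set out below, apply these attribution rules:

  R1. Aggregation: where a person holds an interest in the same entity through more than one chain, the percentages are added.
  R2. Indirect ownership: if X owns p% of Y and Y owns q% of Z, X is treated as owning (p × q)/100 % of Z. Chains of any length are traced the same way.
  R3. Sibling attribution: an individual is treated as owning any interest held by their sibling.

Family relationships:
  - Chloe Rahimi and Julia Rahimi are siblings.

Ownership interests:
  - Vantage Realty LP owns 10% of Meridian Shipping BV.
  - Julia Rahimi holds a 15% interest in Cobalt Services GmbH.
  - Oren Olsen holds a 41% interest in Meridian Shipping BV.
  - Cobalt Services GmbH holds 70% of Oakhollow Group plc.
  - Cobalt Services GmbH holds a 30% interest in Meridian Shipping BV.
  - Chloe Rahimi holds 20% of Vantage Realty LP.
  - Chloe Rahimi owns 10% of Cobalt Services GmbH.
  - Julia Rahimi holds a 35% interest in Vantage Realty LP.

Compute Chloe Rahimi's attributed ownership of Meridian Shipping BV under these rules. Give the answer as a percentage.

By sibling attribution (R3), Chloe Rahimi is treated as also owning Julia Rahimi's interest in Vantage Realty LP, giving 20% + 35% = 55%.
By sibling attribution (R3), Chloe Rahimi is treated as also owning Julia Rahimi's interest in Cobalt Services GmbH, giving 10% + 15% = 25%.
Chain via Vantage Realty LP (R2): 55% × 10% = 5.5% of Meridian Shipping BV.
Chain via Cobalt Services GmbH (R2): 25% × 30% = 7.5% of Meridian Shipping BV.
Aggregating (R1): 5.5% + 7.5% = 13%.

13%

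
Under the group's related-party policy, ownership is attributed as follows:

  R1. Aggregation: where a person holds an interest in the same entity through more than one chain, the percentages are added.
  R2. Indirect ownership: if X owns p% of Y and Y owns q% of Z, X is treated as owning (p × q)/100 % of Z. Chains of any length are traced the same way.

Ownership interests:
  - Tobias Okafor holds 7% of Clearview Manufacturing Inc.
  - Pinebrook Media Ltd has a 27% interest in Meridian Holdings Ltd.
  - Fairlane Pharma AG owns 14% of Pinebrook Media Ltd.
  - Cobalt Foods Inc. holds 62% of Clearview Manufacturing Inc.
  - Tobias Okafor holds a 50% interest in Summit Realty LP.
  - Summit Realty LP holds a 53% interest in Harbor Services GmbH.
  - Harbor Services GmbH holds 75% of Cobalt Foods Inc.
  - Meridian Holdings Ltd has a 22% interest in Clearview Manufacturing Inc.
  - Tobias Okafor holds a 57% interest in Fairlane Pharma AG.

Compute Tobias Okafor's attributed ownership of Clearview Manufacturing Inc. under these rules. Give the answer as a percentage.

19.796512%

Chain via Summit Realty LP → Harbor Services GmbH → Cobalt Foods Inc. (R2): 50% × 53% × 75% × 62% = 12.3225% of Clearview Manufacturing Inc.
Chain via Fairlane Pharma AG → Pinebrook Media Ltd → Meridian Holdings Ltd (R2): 57% × 14% × 27% × 22% = 0.474012% of Clearview Manufacturing Inc.
Direct interest in Clearview Manufacturing Inc: 7%.
Aggregating (R1): 12.3225% + 0.474012% + 7% = 19.796512%.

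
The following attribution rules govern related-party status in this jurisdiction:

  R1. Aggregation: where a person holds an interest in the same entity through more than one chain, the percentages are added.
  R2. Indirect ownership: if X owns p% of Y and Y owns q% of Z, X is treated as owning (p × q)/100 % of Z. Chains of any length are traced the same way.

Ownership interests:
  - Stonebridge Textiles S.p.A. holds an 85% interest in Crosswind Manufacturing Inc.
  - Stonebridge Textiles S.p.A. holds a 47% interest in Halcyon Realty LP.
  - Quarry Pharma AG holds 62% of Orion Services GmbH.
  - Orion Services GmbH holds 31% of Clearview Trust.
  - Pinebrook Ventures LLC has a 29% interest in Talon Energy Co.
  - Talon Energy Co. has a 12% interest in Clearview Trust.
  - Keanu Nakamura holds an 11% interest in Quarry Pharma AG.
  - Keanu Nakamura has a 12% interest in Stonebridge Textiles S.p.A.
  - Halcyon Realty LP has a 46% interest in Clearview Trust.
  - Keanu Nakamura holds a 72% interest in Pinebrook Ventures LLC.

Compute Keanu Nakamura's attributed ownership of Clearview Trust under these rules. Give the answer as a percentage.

7.2142%

Chain via Pinebrook Ventures LLC → Talon Energy Co. (R2): 72% × 29% × 12% = 2.5056% of Clearview Trust.
Chain via Quarry Pharma AG → Orion Services GmbH (R2): 11% × 62% × 31% = 2.1142% of Clearview Trust.
Chain via Stonebridge Textiles S.p.A. → Halcyon Realty LP (R2): 12% × 47% × 46% = 2.5944% of Clearview Trust.
Aggregating (R1): 2.5056% + 2.1142% + 2.5944% = 7.2142%.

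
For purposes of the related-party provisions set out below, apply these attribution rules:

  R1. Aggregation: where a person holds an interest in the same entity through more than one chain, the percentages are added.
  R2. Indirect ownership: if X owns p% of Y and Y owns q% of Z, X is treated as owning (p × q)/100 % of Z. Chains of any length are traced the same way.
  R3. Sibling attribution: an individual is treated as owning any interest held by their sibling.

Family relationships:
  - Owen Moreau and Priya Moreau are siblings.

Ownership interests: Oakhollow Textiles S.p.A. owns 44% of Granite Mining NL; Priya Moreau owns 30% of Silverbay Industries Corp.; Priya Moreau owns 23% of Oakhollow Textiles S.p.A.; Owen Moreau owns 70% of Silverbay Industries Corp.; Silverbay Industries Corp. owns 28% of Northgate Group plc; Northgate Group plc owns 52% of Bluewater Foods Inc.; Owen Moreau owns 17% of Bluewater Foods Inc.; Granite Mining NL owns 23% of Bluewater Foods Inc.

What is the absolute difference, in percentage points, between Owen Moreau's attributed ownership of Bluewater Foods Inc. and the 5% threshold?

By sibling attribution (R3), Owen Moreau is treated as also owning Priya Moreau's interest in Silverbay Industries Corp, giving 70% + 30% = 100%.
By sibling attribution (R3), Owen Moreau is treated as owning Priya Moreau's 23% interest in Oakhollow Textiles S.p.A.
Chain via Silverbay Industries Corp. → Northgate Group plc (R2): 100% × 28% × 52% = 14.56% of Bluewater Foods Inc.
Direct interest in Bluewater Foods Inc: 17%.
Chain via Oakhollow Textiles S.p.A. → Granite Mining NL (R2): 23% × 44% × 23% = 2.3276% of Bluewater Foods Inc.
Aggregating (R1): 14.56% + 17% + 2.3276% = 33.8876%.
33.8876% exceeds the 5% threshold by 28.8876 percentage points.

28.8876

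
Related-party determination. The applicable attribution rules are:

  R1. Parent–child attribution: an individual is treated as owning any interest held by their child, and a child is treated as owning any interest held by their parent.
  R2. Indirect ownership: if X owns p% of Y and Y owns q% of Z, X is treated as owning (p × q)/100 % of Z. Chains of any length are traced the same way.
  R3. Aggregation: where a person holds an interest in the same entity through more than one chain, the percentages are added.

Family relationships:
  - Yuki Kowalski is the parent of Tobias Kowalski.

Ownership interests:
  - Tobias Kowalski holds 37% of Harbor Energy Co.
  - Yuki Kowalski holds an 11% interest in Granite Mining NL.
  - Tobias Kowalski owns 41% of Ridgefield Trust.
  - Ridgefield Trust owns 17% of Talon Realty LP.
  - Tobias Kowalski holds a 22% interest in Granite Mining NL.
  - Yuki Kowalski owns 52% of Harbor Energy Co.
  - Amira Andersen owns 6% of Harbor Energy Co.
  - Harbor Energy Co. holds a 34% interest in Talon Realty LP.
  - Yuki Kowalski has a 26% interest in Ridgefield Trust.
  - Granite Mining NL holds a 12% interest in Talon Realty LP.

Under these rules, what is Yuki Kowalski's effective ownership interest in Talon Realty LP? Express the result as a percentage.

By parent–child attribution (R1), Yuki Kowalski is treated as also owning Tobias Kowalski's interest in Ridgefield Trust, giving 26% + 41% = 67%.
By parent–child attribution (R1), Yuki Kowalski is treated as also owning Tobias Kowalski's interest in Harbor Energy Co, giving 52% + 37% = 89%.
By parent–child attribution (R1), Yuki Kowalski is treated as also owning Tobias Kowalski's interest in Granite Mining NL, giving 11% + 22% = 33%.
Chain via Ridgefield Trust (R2): 67% × 17% = 11.39% of Talon Realty LP.
Chain via Harbor Energy Co. (R2): 89% × 34% = 30.26% of Talon Realty LP.
Chain via Granite Mining NL (R2): 33% × 12% = 3.96% of Talon Realty LP.
Aggregating (R3): 11.39% + 30.26% + 3.96% = 45.61%.

45.61%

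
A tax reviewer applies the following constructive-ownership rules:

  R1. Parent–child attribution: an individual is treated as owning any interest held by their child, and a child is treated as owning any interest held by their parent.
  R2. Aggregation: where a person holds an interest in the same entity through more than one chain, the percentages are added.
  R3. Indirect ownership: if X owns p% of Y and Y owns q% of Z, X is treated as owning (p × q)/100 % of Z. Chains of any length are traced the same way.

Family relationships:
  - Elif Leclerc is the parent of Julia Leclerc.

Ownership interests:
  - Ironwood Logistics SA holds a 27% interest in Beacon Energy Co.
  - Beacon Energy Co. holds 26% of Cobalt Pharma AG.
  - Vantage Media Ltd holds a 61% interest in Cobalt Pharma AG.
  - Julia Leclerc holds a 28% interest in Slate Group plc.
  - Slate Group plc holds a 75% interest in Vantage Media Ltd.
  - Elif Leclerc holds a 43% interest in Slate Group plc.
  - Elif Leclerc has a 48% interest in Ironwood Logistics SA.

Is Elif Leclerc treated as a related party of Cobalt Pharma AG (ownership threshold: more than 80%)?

By parent–child attribution (R1), Elif Leclerc is treated as also owning Julia Leclerc's interest in Slate Group plc, giving 43% + 28% = 71%.
Chain via Slate Group plc → Vantage Media Ltd (R3): 71% × 75% × 61% = 32.4825% of Cobalt Pharma AG.
Chain via Ironwood Logistics SA → Beacon Energy Co. (R3): 48% × 27% × 26% = 3.3696% of Cobalt Pharma AG.
Aggregating (R2): 32.4825% + 3.3696% = 35.8521%.
35.8521% does not exceed the 80% threshold, so Elif is not a related party to Cobalt Pharma AG.

No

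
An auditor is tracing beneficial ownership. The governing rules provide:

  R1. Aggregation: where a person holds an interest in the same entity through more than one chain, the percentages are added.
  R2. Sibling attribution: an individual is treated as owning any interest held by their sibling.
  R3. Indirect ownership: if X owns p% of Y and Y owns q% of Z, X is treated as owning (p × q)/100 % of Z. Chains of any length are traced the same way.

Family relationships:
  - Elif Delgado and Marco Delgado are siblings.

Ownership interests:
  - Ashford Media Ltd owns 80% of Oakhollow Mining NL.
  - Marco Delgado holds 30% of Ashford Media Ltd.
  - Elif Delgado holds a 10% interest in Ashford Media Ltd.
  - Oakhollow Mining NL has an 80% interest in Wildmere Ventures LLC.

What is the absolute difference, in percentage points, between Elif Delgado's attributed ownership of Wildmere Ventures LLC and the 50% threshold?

24.4

By sibling attribution (R2), Elif Delgado is treated as also owning Marco Delgado's interest in Ashford Media Ltd, giving 10% + 30% = 40%.
Chain via Ashford Media Ltd → Oakhollow Mining NL (R3): 40% × 80% × 80% = 25.6% of Wildmere Ventures LLC.
25.6% falls short of the 50% threshold by 24.4 percentage points.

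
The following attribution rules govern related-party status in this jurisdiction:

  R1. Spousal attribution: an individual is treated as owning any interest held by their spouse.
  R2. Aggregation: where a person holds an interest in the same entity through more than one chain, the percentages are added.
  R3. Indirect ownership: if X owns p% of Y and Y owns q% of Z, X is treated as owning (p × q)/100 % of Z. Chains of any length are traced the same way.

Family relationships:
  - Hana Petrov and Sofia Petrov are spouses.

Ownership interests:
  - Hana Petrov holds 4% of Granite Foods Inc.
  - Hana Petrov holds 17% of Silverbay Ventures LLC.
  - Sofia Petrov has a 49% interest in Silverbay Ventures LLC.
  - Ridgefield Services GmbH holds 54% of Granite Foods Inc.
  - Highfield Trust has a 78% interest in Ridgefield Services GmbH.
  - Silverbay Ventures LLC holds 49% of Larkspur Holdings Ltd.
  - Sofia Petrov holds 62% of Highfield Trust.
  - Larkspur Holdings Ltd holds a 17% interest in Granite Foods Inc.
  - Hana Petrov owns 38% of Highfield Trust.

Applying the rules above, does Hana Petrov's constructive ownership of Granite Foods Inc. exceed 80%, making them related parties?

No

By spousal attribution (R1), Hana Petrov is treated as also owning Sofia Petrov's interest in Silverbay Ventures LLC, giving 17% + 49% = 66%.
By spousal attribution (R1), Hana Petrov is treated as also owning Sofia Petrov's interest in Highfield Trust, giving 38% + 62% = 100%.
Chain via Silverbay Ventures LLC → Larkspur Holdings Ltd (R3): 66% × 49% × 17% = 5.4978% of Granite Foods Inc.
Chain via Highfield Trust → Ridgefield Services GmbH (R3): 100% × 78% × 54% = 42.12% of Granite Foods Inc.
Direct interest in Granite Foods Inc: 4%.
Aggregating (R2): 5.4978% + 42.12% + 4% = 51.6178%.
51.6178% does not exceed the 80% threshold, so Hana is not a related party to Granite Foods Inc.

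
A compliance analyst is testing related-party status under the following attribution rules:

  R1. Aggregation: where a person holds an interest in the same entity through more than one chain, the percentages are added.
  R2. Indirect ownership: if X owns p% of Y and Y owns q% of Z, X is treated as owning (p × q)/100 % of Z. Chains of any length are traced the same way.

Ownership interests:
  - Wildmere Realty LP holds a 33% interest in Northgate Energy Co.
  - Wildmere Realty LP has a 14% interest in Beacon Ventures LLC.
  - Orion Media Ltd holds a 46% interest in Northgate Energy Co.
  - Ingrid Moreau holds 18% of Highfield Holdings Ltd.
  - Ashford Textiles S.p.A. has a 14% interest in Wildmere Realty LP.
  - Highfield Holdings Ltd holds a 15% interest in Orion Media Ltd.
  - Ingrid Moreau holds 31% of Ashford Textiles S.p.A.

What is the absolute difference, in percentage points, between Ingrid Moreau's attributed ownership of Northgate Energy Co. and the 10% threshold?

Chain via Ashford Textiles S.p.A. → Wildmere Realty LP (R2): 31% × 14% × 33% = 1.4322% of Northgate Energy Co.
Chain via Highfield Holdings Ltd → Orion Media Ltd (R2): 18% × 15% × 46% = 1.242% of Northgate Energy Co.
Aggregating (R1): 1.4322% + 1.242% = 2.6742%.
2.6742% falls short of the 10% threshold by 7.3258 percentage points.

7.3258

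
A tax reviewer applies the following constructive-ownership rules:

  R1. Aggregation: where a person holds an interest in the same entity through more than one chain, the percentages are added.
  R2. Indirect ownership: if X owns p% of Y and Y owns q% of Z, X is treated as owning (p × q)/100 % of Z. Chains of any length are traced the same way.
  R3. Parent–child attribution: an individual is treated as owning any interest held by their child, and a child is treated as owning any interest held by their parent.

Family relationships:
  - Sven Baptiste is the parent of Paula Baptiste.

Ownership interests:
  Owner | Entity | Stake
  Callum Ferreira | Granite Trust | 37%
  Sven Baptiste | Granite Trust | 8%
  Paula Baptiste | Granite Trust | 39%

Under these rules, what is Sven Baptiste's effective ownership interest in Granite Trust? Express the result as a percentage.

By parent–child attribution (R3), Sven Baptiste is treated as also owning Paula Baptiste's interest in Granite Trust, giving 8% + 39% = 47%.
Direct interest in Granite Trust: 47%.

47%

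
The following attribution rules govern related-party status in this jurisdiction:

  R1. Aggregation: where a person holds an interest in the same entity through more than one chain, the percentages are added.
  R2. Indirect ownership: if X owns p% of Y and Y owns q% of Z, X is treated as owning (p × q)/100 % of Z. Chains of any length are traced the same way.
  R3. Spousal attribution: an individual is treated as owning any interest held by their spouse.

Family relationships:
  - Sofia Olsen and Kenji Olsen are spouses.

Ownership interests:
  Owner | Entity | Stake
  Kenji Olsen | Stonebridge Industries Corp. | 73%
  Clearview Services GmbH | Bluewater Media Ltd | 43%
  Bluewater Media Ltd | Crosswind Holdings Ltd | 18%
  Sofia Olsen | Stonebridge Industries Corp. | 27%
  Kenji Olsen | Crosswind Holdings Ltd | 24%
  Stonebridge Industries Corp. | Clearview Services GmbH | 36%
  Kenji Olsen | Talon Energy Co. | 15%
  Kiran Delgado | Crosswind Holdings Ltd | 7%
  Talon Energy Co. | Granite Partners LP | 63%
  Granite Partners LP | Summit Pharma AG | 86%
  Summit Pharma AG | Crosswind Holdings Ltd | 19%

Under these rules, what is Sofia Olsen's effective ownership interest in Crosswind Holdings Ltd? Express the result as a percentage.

By spousal attribution (R3), Sofia Olsen is treated as also owning Kenji Olsen's interest in Stonebridge Industries Corp, giving 27% + 73% = 100%.
By spousal attribution (R3), Sofia Olsen is treated as owning Kenji Olsen's 15% interest in Talon Energy Co.
By spousal attribution (R3), Sofia Olsen is treated as owning Kenji Olsen's 24% interest in Crosswind Holdings Ltd.
Chain via Stonebridge Industries Corp. → Clearview Services GmbH → Bluewater Media Ltd (R2): 100% × 36% × 43% × 18% = 2.7864% of Crosswind Holdings Ltd.
Chain via Talon Energy Co. → Granite Partners LP → Summit Pharma AG (R2): 15% × 63% × 86% × 19% = 1.54413% of Crosswind Holdings Ltd.
Direct interest in Crosswind Holdings Ltd: 24%.
Aggregating (R1): 2.7864% + 1.54413% + 24% = 28.33053%.

28.33053%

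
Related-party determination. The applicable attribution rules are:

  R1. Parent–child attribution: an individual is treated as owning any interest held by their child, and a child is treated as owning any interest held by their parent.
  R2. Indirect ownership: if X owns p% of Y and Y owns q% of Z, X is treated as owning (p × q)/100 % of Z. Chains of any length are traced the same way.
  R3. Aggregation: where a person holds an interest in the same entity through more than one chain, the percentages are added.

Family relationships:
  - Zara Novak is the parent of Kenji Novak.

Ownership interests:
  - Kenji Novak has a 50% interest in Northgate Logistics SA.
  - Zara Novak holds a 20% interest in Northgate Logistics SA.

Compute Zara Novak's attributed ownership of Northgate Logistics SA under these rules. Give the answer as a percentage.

70%

By parent–child attribution (R1), Zara Novak is treated as also owning Kenji Novak's interest in Northgate Logistics SA, giving 20% + 50% = 70%.
Direct interest in Northgate Logistics SA: 70%.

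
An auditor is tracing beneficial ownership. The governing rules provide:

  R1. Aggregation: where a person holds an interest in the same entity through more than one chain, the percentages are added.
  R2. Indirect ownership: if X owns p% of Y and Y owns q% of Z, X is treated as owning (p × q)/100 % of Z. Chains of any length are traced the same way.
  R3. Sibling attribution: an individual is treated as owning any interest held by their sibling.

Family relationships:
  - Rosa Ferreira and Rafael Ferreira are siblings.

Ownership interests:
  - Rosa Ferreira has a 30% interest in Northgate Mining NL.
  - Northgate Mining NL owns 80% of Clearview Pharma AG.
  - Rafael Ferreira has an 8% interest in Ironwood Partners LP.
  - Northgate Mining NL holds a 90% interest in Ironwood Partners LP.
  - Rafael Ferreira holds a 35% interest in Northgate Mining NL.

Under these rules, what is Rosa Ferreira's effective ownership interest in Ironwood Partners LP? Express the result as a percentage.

66.5%

By sibling attribution (R3), Rosa Ferreira is treated as also owning Rafael Ferreira's interest in Northgate Mining NL, giving 30% + 35% = 65%.
By sibling attribution (R3), Rosa Ferreira is treated as owning Rafael Ferreira's 8% interest in Ironwood Partners LP.
Chain via Northgate Mining NL (R2): 65% × 90% = 58.5% of Ironwood Partners LP.
Direct interest in Ironwood Partners LP: 8%.
Aggregating (R1): 58.5% + 8% = 66.5%.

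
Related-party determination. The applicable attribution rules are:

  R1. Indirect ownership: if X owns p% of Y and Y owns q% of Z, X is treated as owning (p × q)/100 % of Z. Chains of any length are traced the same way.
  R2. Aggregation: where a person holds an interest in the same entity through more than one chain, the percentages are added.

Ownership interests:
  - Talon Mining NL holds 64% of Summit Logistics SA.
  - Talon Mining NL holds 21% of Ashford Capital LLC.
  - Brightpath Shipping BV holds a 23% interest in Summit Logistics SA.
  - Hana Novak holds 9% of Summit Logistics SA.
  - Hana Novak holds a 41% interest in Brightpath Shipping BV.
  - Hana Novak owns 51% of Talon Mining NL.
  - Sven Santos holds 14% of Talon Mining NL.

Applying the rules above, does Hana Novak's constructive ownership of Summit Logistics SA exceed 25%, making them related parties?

Yes

Chain via Brightpath Shipping BV (R1): 41% × 23% = 9.43% of Summit Logistics SA.
Chain via Talon Mining NL (R1): 51% × 64% = 32.64% of Summit Logistics SA.
Direct interest in Summit Logistics SA: 9%.
Aggregating (R2): 9.43% + 32.64% + 9% = 51.07%.
51.07% exceeds the 25% threshold, so Hana is a related party to Summit Logistics SA.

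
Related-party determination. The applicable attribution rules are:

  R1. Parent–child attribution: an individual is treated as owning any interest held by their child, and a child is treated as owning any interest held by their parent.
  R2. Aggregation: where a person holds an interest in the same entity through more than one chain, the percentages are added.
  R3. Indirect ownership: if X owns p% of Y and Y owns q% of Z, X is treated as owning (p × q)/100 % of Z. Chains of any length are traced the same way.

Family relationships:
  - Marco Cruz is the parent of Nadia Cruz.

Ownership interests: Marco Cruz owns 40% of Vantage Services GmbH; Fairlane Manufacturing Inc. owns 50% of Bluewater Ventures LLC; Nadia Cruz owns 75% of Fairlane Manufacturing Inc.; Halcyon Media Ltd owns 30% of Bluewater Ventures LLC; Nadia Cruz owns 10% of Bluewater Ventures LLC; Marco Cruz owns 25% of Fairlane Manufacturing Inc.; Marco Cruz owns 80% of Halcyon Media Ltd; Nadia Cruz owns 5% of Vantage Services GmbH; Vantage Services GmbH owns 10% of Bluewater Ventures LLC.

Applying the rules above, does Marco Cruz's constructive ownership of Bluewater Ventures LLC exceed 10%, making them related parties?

By parent–child attribution (R1), Marco Cruz is treated as also owning Nadia Cruz's interest in Fairlane Manufacturing Inc, giving 25% + 75% = 100%.
By parent–child attribution (R1), Marco Cruz is treated as also owning Nadia Cruz's interest in Vantage Services GmbH, giving 40% + 5% = 45%.
By parent–child attribution (R1), Marco Cruz is treated as owning Nadia Cruz's 10% interest in Bluewater Ventures LLC.
Chain via Fairlane Manufacturing Inc. (R3): 100% × 50% = 50% of Bluewater Ventures LLC.
Chain via Halcyon Media Ltd (R3): 80% × 30% = 24% of Bluewater Ventures LLC.
Chain via Vantage Services GmbH (R3): 45% × 10% = 4.5% of Bluewater Ventures LLC.
Direct interest in Bluewater Ventures LLC: 10%.
Aggregating (R2): 50% + 24% + 4.5% + 10% = 88.5%.
88.5% exceeds the 10% threshold, so Marco is a related party to Bluewater Ventures LLC.

Yes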